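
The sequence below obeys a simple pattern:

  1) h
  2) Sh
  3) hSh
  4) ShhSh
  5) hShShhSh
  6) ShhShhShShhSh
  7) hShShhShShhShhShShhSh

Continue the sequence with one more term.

ShhShhShShhShhShShhShShhShhShShhSh

From term 3 onward, concatenate the second-to-last term with the last: h·Sh = hSh, Sh·hSh = ShhSh, …
So term 8 is ShhShhShShhSh·hShShhShShhShhShShhSh.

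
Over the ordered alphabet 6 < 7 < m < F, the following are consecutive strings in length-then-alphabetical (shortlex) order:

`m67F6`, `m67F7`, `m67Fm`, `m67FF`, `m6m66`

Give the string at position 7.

m6m6m

Advancing 2 positions from m6m66 through m6m66 → m6m67 reaches term 7.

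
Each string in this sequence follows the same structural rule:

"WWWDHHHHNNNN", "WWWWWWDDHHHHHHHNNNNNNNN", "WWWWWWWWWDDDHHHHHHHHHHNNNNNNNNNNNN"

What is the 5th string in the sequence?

Term n consists of 3n W's, followed by n D's, followed by 3n+1 H's, followed by 4n N's (n = 1, 2, …).
For term 5, n = 5, so the run lengths are 15, 5, 16, 20.

WWWWWWWWWWWWWWWDDDDDHHHHHHHHHHHHHHHHNNNNNNNNNNNNNNNNNNNN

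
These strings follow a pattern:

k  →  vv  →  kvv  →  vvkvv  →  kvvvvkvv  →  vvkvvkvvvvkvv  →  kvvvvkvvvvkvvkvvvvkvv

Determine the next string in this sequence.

vvkvvkvvvvkvvkvvvvkvvvvkvvkvvvvkvv

From term 3 onward, concatenate the second-to-last term with the last: k·vv = kvv, vv·kvv = vvkvv, …
Continuing: vvkvvkvvvvkvv · kvvvvkvvvvkvvkvvvvkvv gives term 8.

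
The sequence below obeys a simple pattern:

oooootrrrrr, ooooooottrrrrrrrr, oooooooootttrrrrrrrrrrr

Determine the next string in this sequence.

ooooooooooottttrrrrrrrrrrrrrr

Each string has the form o^{2n+1} t^{n-1} r^{3n-1}, where the shown terms are n = 2, 3, 4.
At n = 5 the blocks have lengths 11, 4, 14.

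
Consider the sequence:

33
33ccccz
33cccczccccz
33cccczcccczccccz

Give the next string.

Every step adds ccccz to the end: s(k+1) = s(k)·ccccz.
So the next term is 33cccczcccczccccz·ccccz.

33cccczcccczcccczccccz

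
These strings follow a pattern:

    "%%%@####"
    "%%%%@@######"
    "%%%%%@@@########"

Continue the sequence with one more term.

Reading off run lengths: % runs 3, 4, 5; @ runs 1, 2, 3; # runs 4, 6, 8 — each is linear in n, where the shown terms are n = 2, 3, 4.
At n = 5 the blocks have lengths 6, 4, 10.

%%%%%%@@@@##########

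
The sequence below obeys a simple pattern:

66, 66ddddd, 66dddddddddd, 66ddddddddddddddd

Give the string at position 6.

66ddddddddddddddddddddddddd

Each term is the previous one with ddddd appended.
From 66ddddddddddddddd, 2 further steps: 66ddddddddddddddd → 66dddddddddddddddddddd → (answer).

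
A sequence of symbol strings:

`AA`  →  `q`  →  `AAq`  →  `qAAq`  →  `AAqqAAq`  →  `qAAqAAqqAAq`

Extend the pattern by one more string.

This is a Fibonacci-style word recurrence s(k) = s(k−2)·s(k−1): e.g. AA·q = AAq.
The next term joins AAqqAAq and qAAqAAqqAAq.

AAqqAAqqAAqAAqqAAq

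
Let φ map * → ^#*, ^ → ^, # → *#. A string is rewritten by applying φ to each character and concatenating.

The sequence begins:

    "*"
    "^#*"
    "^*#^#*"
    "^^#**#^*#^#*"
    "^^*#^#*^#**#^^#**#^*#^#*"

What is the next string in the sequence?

^^^#**#^*#^#*^*#^#*^#**#^^*#^#*^#**#^^#**#^*#^#*

φ(^^*#^#*^#**#^^#**#^*#^#*) expands symbol-by-symbol to ^ ^ ^#* *# ^ *# ^#* ^ *# ^#* ^#* *# ^ ^ *# ^#* ^#* *# ^ ^#* *# ^ *# ^#*; joining the 24 pieces gives the next term.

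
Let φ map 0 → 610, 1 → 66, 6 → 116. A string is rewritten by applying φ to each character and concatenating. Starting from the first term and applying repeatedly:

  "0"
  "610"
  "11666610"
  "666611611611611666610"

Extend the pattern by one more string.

Applying the rule to each of the 21 symbols of 666611611611611666610 gives the pieces 116 116 116 116 66 66 116 66 66 116 66 66 116 66 66 116 116 116 116 66 610, which concatenate to the answer.

116116116116666611666661166666116666611611611611666610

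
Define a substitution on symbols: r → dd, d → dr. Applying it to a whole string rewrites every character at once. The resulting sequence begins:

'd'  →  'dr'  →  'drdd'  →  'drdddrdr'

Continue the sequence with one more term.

drdddrdrdrdddrdd

Apply φ to drdddrdr symbol by symbol: d→dr, r→dd, d→dr, d→dr, d→dr, r→dd, d→dr, r→dd; joined: dr dd dr dr dr dd dr dd.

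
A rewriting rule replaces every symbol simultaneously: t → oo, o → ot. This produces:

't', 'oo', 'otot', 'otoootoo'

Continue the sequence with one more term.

otoootototoootot

Expanding otoootoo: o→ot, t→oo, o→ot, o→ot, o→ot, t→oo, o→ot, o→ot. Concatenated: ot oo ot ot ot oo ot ot.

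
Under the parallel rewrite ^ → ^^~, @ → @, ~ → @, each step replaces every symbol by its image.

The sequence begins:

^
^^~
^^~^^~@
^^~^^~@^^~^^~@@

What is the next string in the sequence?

^^~^^~@^^~^^~@@^^~^^~@^^~^^~@@@

Applying the rule to each of the 15 symbols of ^^~^^~@^^~^^~@@ gives the pieces ^^~ ^^~ @ ^^~ ^^~ @ @ ^^~ ^^~ @ ^^~ ^^~ @ @ @, which concatenate to the answer.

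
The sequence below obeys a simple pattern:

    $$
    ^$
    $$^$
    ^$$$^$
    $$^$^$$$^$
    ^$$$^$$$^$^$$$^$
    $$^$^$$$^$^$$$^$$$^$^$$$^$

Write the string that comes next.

^$$$^$$$^$^$$$^$$$^$^$$$^$^$$$^$$$^$^$$$^$

Each term (from the third on) is the two preceding terms concatenated in order: term 3 = $$·^$ = $$^$.
Continuing: ^$$$^$$$^$^$$$^$ · $$^$^$$$^$^$$$^$$$^$^$$$^$ gives term 8.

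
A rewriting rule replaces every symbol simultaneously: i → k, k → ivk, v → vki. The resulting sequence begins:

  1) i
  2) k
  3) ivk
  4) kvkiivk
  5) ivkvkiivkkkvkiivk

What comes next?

Applying the rule to each of the 17 symbols of ivkvkiivkkkvkiivk gives the pieces k vki ivk vki ivk k k vki ivk ivk ivk vki ivk k k vki ivk, which concatenate to the answer.

kvkiivkvkiivkkkvkiivkivkivkvkiivkkkvkiivk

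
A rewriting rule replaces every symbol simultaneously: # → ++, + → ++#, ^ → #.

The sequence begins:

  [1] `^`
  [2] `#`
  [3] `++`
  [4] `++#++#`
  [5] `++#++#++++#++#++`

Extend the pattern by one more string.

Rewriting the 16 symbols of ++#++#++++#++#++ one by one yields ++# ++# ++ ++# ++# ++ ++# ++# ++# ++# ++ ++# ++# ++ ++# ++#; concatenated:

++#++#++++#++#++++#++#++#++#++++#++#++++#++#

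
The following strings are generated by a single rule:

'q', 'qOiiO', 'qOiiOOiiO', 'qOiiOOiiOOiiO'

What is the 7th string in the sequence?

qOiiOOiiOOiiOOiiOOiiOOiiO

Each term is the previous one with OiiO appended.
From qOiiOOiiOOiiO, 3 further steps: qOiiOOiiOOiiO → qOiiOOiiOOiiOOiiO → qOiiOOiiOOiiOOiiOOiiO → (answer).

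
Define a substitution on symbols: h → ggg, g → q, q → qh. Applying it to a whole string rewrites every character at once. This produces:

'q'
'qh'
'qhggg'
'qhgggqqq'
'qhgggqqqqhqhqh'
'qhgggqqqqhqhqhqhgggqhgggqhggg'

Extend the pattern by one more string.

Rewriting the 29 symbols of qhgggqqqqhqhqhqhgggqhgggqhggg one by one yields qh ggg q q q qh qh qh qh ggg qh ggg qh ggg qh ggg q q q qh ggg q q q qh ggg q q q; concatenated:

qhgggqqqqhqhqhqhgggqhgggqhgggqhgggqqqqhgggqqqqhgggqqq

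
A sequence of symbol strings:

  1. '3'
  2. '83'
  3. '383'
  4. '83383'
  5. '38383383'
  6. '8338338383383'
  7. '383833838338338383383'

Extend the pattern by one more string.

8338338383383383833838338338383383

This is a Fibonacci-style word recurrence s(k) = s(k−2)·s(k−1): e.g. 3·83 = 383.
So term 8 is 8338338383383·383833838338338383383.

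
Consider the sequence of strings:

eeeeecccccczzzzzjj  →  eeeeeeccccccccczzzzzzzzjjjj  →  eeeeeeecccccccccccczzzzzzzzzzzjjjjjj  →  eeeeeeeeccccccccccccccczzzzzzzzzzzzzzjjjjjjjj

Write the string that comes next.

eeeeeeeeecccccccccccccccccczzzzzzzzzzzzzzzzzjjjjjjjjjj

Term n consists of n+3 e's, followed by 3n c's, followed by 3n-1 z's, followed by 2n-2 j's, where the shown terms are n = 2, 3, 4, 5.
At n = 6 the blocks have lengths 9, 18, 17, 10.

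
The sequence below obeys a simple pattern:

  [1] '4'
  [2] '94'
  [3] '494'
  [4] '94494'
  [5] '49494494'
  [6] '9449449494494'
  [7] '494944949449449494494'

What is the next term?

9449449494494494944949449449494494

This is a Fibonacci-style word recurrence s(k) = s(k−2)·s(k−1): e.g. 4·94 = 494.
The next term joins 9449449494494 and 494944949449449494494.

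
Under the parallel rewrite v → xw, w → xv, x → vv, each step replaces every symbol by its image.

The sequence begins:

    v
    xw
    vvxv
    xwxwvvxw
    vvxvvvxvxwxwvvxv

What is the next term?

Rewriting the 16 symbols of vvxvvvxvxwxwvvxv one by one yields xw xw vv xw xw xw vv xw vv xv vv xv xw xw vv xw; concatenated:

xwxwvvxwxwxwvvxwvvxvvvxvxwxwvvxw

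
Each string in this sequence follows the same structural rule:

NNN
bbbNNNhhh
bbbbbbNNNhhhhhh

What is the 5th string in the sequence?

Each term wraps the previous one in bbb on the left and hhh on the right.
From bbbbbbNNNhhhhhh, 2 further steps: bbbbbbNNNhhhhhh → bbbbbbbbbNNNhhhhhhhhh → (answer).

bbbbbbbbbbbbNNNhhhhhhhhhhhh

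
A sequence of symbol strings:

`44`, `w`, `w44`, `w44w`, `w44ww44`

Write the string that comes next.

Each term (from the third on) is the previous term followed by the one before it: term 3 = w·44 = w44.
The next term joins w44ww44 and w44w.

w44ww44w44w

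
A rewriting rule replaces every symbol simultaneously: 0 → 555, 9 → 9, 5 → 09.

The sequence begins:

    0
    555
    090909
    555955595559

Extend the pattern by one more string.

Rewriting each symbol of 555955595559: 5→09, 5→09, 5→09, 9→9, 5→09, 5→09, 5→09, 9→9, 5→09, 5→09, 5→09, 9→9, which concatenates to 09 09 09 9 09 09 09 9 09 09 09 9.

090909909090990909099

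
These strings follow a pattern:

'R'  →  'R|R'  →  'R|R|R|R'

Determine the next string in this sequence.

Each string is two copies of the previous one joined by '|'.
Doubling R|R|R|R with '|' between the halves:

R|R|R|R|R|R|R|R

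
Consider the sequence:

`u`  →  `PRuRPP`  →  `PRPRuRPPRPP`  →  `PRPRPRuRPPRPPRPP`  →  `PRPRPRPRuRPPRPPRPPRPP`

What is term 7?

s(k+1) = PR·s(k)·RPP, so each term gains PR as a prefix and RPP as a suffix.
From PRPRPRPRuRPPRPPRPPRPP, 2 further steps: PRPRPRPRuRPPRPPRPPRPP → PRPRPRPRPRuRPPRPPRPPRPPRPP → (answer).

PRPRPRPRPRPRuRPPRPPRPPRPPRPPRPP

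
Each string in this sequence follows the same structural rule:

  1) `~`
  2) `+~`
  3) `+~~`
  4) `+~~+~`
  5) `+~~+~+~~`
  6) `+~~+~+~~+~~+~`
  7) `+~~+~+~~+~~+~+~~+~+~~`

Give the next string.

+~~+~+~~+~~+~+~~+~+~~+~~+~+~~+~~+~

From term 3 onward, concatenate the last term with the second-to-last: +~·~ = +~~, +~~·+~ = +~~+~, …
Continuing: +~~+~+~~+~~+~+~~+~+~~ · +~~+~+~~+~~+~ gives term 8.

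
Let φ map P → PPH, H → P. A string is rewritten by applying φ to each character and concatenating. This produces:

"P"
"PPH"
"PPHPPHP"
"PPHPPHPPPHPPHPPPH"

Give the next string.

Rewriting the 17 symbols of PPHPPHPPPHPPHPPPH one by one yields PPH PPH P PPH PPH P PPH PPH PPH P PPH PPH P PPH PPH PPH P; concatenated:

PPHPPHPPPHPPHPPPHPPHPPHPPPHPPHPPPHPPHPPHP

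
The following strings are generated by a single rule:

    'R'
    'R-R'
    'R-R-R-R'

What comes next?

s(k+1) = s(k)·-·s(k) — each term doubles the last with '-' between the halves.
So the next term is two copies of R-R-R-R with '-' between the halves.

R-R-R-R-R-R-R-R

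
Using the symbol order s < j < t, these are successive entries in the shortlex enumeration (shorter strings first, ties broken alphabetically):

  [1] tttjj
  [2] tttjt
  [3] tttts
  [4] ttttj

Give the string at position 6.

Continuing the enumeration 2 steps past ttttj: ttttj → ttttt → (answer).

ssssss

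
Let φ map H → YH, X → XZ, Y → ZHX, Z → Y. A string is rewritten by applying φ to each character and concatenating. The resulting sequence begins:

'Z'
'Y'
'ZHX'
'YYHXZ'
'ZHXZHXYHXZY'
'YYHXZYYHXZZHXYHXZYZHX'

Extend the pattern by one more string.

Rewriting the 21 symbols of YYHXZYYHXZZHXYHXZYZHX one by one yields ZHX ZHX YH XZ Y ZHX ZHX YH XZ Y Y YH XZ ZHX YH XZ Y ZHX Y YH XZ; concatenated:

ZHXZHXYHXZYZHXZHXYHXZYYYHXZZHXYHXZYZHXYYHXZ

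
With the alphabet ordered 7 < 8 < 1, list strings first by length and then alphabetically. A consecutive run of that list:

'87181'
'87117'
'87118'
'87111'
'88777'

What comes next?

88778

The successor of 88777 increments the rightmost position that isn't already 1 and resets every position after it to 7.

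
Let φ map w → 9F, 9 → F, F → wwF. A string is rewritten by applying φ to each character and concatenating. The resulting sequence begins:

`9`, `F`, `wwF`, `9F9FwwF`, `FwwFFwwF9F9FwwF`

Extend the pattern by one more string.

Rewriting the 15 symbols of FwwFFwwF9F9FwwF one by one yields wwF 9F 9F wwF wwF 9F 9F wwF F wwF F wwF 9F 9F wwF; concatenated:

wwF9F9FwwFwwF9F9FwwFFwwFFwwF9F9FwwF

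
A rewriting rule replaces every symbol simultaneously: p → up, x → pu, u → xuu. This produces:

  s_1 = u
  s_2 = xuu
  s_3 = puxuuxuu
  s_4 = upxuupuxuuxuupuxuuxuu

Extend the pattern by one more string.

Applying the rule to each of the 21 symbols of upxuupuxuuxuupuxuuxuu gives the pieces xuu up pu xuu xuu up xuu pu xuu xuu pu xuu xuu up xuu pu xuu xuu pu xuu xuu, which concatenate to the answer.

xuuuppuxuuxuuupxuupuxuuxuupuxuuxuuupxuupuxuuxuupuxuuxuu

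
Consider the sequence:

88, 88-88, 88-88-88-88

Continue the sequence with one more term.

Each string is two copies of the previous one joined by '-'.
So the next term is two copies of 88-88-88-88 with '-' between the halves.

88-88-88-88-88-88-88-88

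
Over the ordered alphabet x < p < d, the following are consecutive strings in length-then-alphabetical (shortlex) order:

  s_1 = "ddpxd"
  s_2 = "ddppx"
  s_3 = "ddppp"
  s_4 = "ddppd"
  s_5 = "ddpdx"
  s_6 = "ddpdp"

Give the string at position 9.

dddxp

Stepping forward 3 times from ddpdp: ddpdp → ddpdd → dddxx, then the target.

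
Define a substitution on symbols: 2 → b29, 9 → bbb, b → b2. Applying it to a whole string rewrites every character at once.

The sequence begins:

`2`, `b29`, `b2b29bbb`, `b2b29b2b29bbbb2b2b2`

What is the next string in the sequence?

b2b29b2b29bbbb2b29b2b29bbbb2b2b2b2b29b2b29b2b29

Applying the rule to each of the 19 symbols of b2b29b2b29bbbb2b2b2 gives the pieces b2 b29 b2 b29 bbb b2 b29 b2 b29 bbb b2 b2 b2 b2 b29 b2 b29 b2 b29, which concatenate to the answer.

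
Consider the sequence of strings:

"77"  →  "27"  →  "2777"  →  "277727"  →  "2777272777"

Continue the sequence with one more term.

From term 3 onward, concatenate the last term with the second-to-last: 27·77 = 2777, 2777·27 = 277727, …
Continuing: 2777272777 · 277727 gives term 6.

2777272777277727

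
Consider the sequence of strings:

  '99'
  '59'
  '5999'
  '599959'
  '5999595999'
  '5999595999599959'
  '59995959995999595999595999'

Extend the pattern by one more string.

This is a Fibonacci-style word recurrence s(k) = s(k−1)·s(k−2): e.g. 59·99 = 5999.
The next term joins 59995959995999595999595999 and 5999595999599959.

599959599959995959995959995999595999599959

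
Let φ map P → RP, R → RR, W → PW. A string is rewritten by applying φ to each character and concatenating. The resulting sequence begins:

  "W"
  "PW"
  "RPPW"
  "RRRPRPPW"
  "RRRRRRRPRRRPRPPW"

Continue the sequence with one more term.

Replace each of the 16 characters of RRRRRRRPRRRPRPPW in place — RR RR RR RR RR RR RR RP RR RR RR RP RR RP RP PW — and concatenate.

RRRRRRRRRRRRRRRPRRRRRRRPRRRPRPPW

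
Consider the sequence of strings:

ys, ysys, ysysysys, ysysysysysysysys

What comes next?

s(k+1) = s(k)·s(k) — each term doubles the last.
Doubling ysysysysysysysys:

ysysysysysysysysysysysysysysysys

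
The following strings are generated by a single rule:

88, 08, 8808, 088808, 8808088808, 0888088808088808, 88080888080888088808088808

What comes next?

Each term (from the third on) is the two preceding terms concatenated in order: term 3 = 88·08 = 8808.
Continuing: 0888088808088808 · 88080888080888088808088808 gives term 8.

088808880808880888080888080888088808088808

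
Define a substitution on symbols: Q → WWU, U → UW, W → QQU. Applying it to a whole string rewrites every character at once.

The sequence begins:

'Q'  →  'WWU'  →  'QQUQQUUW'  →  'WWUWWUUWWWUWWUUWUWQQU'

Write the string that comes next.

Applying the rule to each of the 21 symbols of WWUWWUUWWWUWWUUWUWQQU gives the pieces QQU QQU UW QQU QQU UW UW QQU QQU QQU UW QQU QQU UW UW QQU UW QQU WWU WWU UW, which concatenate to the answer.

QQUQQUUWQQUQQUUWUWQQUQQUQQUUWQQUQQUUWUWQQUUWQQUWWUWWUUW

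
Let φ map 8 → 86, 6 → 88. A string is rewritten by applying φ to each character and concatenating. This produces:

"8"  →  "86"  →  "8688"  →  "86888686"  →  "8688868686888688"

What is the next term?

Rewriting the 16 symbols of 8688868686888688 one by one yields 86 88 86 86 86 88 86 88 86 88 86 86 86 88 86 86; concatenated:

86888686868886888688868686888686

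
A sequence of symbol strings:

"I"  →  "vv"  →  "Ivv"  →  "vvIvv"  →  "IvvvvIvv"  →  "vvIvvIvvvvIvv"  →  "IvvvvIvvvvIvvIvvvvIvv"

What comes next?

From term 3 onward, concatenate the second-to-last term with the last: I·vv = Ivv, vv·Ivv = vvIvv, …
Continuing: vvIvvIvvvvIvv · IvvvvIvvvvIvvIvvvvIvv gives term 8.

vvIvvIvvvvIvvIvvvvIvvvvIvvIvvvvIvv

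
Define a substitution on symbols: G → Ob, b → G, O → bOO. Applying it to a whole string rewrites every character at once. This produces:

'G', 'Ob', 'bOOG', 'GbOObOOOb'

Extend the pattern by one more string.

Expanding GbOObOOOb: G→Ob, b→G, O→bOO, O→bOO, b→G, O→bOO, O→bOO, O→bOO, b→G. Concatenated: Ob G bOO bOO G bOO bOO bOO G.

ObGbOObOOGbOObOObOOG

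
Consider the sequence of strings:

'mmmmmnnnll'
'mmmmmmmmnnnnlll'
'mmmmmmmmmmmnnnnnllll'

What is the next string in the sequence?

Term n consists of 3n+2 m's, followed by n+2 n's, followed by n+1 l's (n = 1, 2, …).
For the next term, n = 4, so the run lengths are 14, 6, 5.

mmmmmmmmmmmmmmnnnnnnlllll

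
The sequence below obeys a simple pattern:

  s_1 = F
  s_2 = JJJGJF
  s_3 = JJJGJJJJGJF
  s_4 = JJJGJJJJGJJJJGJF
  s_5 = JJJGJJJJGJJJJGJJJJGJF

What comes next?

Every step adds JJJGJ at the front: s(k+1) = JJJGJ·s(k).
So the next term is JJJGJ·JJJGJJJJGJJJJGJJJJGJF.

JJJGJJJJGJJJJGJJJJGJJJJGJF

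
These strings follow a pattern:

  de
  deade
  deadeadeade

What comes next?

deadeadeadeadeadeadeade

Each string is two copies of the previous one joined by 'a'.
One more doubling of deadeadeade gives the answer.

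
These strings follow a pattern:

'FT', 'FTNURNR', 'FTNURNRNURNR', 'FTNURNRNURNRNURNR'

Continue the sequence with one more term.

FTNURNRNURNRNURNRNURNR

The strings grow by a fixed suffix NURNR each time.
One more step from FTNURNRNURNRNURNR gives the answer.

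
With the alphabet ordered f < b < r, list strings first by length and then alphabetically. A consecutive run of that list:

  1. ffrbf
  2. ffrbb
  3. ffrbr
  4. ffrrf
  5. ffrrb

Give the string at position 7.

fbfff

Advancing 2 positions from ffrrb through ffrrb → ffrrr reaches term 7.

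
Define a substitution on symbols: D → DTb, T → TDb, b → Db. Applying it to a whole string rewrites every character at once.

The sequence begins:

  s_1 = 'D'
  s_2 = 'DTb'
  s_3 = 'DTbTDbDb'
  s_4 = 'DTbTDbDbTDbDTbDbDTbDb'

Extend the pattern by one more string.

DTbTDbDbTDbDTbDbDTbDbTDbDTbDbDTbTDbDbDTbDbDTbTDbDbDTbDb

Replace each of the 21 characters of DTbTDbDbTDbDTbDbDTbDb in place — DTb TDb Db TDb DTb Db DTb Db TDb DTb Db DTb TDb Db DTb Db DTb TDb Db DTb Db — and concatenate.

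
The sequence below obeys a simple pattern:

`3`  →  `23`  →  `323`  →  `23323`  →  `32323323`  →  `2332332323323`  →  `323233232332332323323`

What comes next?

2332332323323323233232332332323323

Each term (from the third on) is the two preceding terms concatenated in order: term 3 = 3·23 = 323.
Continuing: 2332332323323 · 323233232332332323323 gives term 8.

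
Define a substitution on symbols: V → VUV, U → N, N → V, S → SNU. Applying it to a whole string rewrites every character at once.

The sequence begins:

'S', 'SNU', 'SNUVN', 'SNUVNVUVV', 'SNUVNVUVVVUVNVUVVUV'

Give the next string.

Applying the rule to each of the 19 symbols of SNUVNVUVVVUVNVUVVUV gives the pieces SNU V N VUV V VUV N VUV VUV VUV N VUV V VUV N VUV VUV N VUV, which concatenate to the answer.

SNUVNVUVVVUVNVUVVUVVUVNVUVVVUVNVUVVUVNVUV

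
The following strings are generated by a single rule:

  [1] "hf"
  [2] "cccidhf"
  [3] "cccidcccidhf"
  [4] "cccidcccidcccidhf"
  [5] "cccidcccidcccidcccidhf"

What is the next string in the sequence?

Every step adds cccid at the front: s(k+1) = cccid·s(k).
Applying this once more to cccidcccidcccidcccidhf:

cccidcccidcccidcccidcccidhf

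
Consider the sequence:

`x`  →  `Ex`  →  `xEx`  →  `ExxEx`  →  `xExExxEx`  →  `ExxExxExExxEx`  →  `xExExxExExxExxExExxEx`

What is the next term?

This is a Fibonacci-style word recurrence s(k) = s(k−2)·s(k−1): e.g. x·Ex = xEx.
The next term joins ExxExxExExxEx and xExExxExExxExxExExxEx.

ExxExxExExxExxExExxExExxExxExExxEx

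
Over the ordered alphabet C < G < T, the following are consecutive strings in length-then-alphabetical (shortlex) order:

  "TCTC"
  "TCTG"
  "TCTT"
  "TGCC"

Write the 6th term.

TGCT

Advancing 2 positions from TGCC through TGCC → TGCG reaches term 6.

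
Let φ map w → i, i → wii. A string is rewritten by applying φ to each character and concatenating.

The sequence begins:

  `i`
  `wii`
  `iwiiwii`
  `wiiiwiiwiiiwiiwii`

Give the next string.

φ(wiiiwiiwiiiwiiwii) expands symbol-by-symbol to i wii wii wii i wii wii i wii wii wii i wii wii i wii wii; joining the 17 pieces gives the next term.

iwiiwiiwiiiwiiwiiiwiiwiiwiiiwiiwiiiwiiwii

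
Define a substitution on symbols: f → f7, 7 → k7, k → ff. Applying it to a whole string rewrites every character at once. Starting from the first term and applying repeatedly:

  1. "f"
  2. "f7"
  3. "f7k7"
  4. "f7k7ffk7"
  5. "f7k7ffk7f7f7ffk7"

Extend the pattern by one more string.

Applying the rule to each of the 16 symbols of f7k7ffk7f7f7ffk7 gives the pieces f7 k7 ff k7 f7 f7 ff k7 f7 k7 f7 k7 f7 f7 ff k7, which concatenate to the answer.

f7k7ffk7f7f7ffk7f7k7f7k7f7f7ffk7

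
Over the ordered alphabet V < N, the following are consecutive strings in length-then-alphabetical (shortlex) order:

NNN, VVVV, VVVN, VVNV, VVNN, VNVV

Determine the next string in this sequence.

VNVN

Treat VNVV as a base-2 numeral over the given alphabet and add one, carrying through any trailing N's.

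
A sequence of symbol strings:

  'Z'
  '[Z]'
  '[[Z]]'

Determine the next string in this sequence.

[[[Z]]]

Each term wraps the previous one in [ on the left and ] on the right.
So the next term is [·[[Z]]·].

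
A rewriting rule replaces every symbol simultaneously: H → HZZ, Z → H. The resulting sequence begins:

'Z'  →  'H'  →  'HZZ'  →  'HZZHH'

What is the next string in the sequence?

HZZHHHZZHZZ

Apply φ to HZZHH symbol by symbol: H→HZZ, Z→H, Z→H, H→HZZ, H→HZZ; joined: HZZ H H HZZ HZZ.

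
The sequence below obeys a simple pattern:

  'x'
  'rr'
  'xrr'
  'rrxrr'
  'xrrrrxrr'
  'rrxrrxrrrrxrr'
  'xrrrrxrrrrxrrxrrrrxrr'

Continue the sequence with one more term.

From term 3 onward, concatenate the second-to-last term with the last: x·rr = xrr, rr·xrr = rrxrr, …
Continuing: rrxrrxrrrrxrr · xrrrrxrrrrxrrxrrrrxrr gives term 8.

rrxrrxrrrrxrrxrrrrxrrrrxrrxrrrrxrr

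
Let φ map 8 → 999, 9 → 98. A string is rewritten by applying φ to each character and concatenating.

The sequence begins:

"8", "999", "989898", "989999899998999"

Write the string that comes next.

φ(989999899998999) expands symbol-by-symbol to 98 999 98 98 98 98 999 98 98 98 98 999 98 98 98; joining the 15 pieces gives the next term.

989999898989899998989898999989898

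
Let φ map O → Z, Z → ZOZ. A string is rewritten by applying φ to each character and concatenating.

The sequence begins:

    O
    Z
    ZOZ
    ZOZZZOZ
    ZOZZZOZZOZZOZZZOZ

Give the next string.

ZOZZZOZZOZZOZZZOZZOZZZOZZOZZZOZZOZZOZZZOZ

Replace each of the 17 characters of ZOZZZOZZOZZOZZZOZ in place — ZOZ Z ZOZ ZOZ ZOZ Z ZOZ ZOZ Z ZOZ ZOZ Z ZOZ ZOZ ZOZ Z ZOZ — and concatenate.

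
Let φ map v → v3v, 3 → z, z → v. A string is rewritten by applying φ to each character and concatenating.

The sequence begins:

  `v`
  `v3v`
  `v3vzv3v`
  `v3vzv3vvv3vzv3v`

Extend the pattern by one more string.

v3vzv3vvv3vzv3vv3vv3vzv3vvv3vzv3v

φ(v3vzv3vvv3vzv3v) expands symbol-by-symbol to v3v z v3v v v3v z v3v v3v v3v z v3v v v3v z v3v; joining the 15 pieces gives the next term.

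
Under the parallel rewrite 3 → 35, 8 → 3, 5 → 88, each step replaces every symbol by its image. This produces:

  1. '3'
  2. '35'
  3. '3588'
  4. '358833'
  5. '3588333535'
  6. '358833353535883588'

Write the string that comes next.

Rewriting the 18 symbols of 358833353535883588 one by one yields 35 88 3 3 35 35 35 88 35 88 35 88 3 3 35 88 3 3; concatenated:

358833353535883588358833358833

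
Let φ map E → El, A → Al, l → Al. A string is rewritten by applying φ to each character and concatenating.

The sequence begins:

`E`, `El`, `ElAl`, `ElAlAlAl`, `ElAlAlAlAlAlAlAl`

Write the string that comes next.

Replace each of the 16 characters of ElAlAlAlAlAlAlAl in place — El Al Al Al Al Al Al Al Al Al Al Al Al Al Al Al — and concatenate.

ElAlAlAlAlAlAlAlAlAlAlAlAlAlAlAl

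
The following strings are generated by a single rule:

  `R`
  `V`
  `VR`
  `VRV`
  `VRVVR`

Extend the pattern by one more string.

VRVVRVRV

This is a Fibonacci-style word recurrence s(k) = s(k−1)·s(k−2): e.g. V·R = VR.
The next term joins VRVVR and VRV.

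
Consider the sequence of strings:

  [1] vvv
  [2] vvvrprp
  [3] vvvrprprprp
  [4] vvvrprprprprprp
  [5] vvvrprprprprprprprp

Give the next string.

The strings grow by a fixed suffix rprp each time.
Applying this once more to vvvrprprprprprprprp:

vvvrprprprprprprprprprp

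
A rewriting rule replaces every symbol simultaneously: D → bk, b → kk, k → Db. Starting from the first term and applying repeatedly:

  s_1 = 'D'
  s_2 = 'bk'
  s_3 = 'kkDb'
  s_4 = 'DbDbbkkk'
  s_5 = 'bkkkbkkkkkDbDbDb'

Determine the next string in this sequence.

Rewriting the 16 symbols of bkkkbkkkkkDbDbDb one by one yields kk Db Db Db kk Db Db Db Db Db bk kk bk kk bk kk; concatenated:

kkDbDbDbkkDbDbDbDbDbbkkkbkkkbkkk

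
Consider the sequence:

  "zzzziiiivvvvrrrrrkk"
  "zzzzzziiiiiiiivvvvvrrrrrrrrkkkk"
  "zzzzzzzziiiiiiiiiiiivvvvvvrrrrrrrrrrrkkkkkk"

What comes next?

zzzzzzzzzziiiiiiiiiiiiiiiivvvvvvvrrrrrrrrrrrrrrkkkkkkkk

Term n consists of 2n+2 z's, followed by 4n i's, followed by n+3 v's, followed by 3n+2 r's, followed by 2n k's (n = 1, 2, …).
Setting n = 4 gives 10, 16, 7, 14, 8 characters in each block.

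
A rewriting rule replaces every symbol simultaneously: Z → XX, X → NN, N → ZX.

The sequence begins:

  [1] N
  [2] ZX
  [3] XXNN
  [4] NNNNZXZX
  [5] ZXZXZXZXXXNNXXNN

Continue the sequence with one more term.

XXNNXXNNXXNNXXNNNNNNZXZXNNNNZXZX

Replace each of the 16 characters of ZXZXZXZXXXNNXXNN in place — XX NN XX NN XX NN XX NN NN NN ZX ZX NN NN ZX ZX — and concatenate.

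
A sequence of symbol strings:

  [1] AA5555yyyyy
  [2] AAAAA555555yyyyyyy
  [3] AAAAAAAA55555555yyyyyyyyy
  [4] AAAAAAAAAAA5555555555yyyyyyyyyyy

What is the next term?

Term n consists of 3n-1 A's, followed by 2n+2 5's, followed by 2n+3 y's (n = 1, 2, …).
Setting n = 5 gives 14, 12, 13 characters in each block.

AAAAAAAAAAAAAA555555555555yyyyyyyyyyyyy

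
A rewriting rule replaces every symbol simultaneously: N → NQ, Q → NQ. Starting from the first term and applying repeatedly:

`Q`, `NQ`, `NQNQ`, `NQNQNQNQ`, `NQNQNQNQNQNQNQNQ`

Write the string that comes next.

Applying the rule to each of the 16 symbols of NQNQNQNQNQNQNQNQ gives the pieces NQ NQ NQ NQ NQ NQ NQ NQ NQ NQ NQ NQ NQ NQ NQ NQ, which concatenate to the answer.

NQNQNQNQNQNQNQNQNQNQNQNQNQNQNQNQ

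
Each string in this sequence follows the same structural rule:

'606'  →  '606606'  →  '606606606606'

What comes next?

Each string is two copies of the previous one concatenated.
Doubling 606606606606:

606606606606606606606606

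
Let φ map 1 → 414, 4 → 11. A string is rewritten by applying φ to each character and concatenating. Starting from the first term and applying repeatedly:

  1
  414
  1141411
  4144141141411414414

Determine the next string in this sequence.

Replace each of the 19 characters of 4144141141411414414 in place — 11 414 11 11 414 11 414 414 11 414 11 414 414 11 414 11 11 414 11 — and concatenate.

11414111141411414414114141141441411414111141411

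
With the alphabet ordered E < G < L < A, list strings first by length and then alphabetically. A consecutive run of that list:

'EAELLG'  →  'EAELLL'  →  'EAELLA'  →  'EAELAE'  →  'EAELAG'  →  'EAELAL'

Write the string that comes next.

The successor of EAELAL increments the rightmost position that isn't already A and resets every position after it to E.

EAELAA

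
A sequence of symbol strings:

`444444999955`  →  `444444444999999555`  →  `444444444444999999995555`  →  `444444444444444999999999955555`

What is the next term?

444444444444444444999999999999555555

Each string has the form 4^{3n} 9^{2n} 5^{n}, where the shown terms are n = 2, 3, 4, 5.
Setting n = 6 gives 18, 12, 6 characters in each block.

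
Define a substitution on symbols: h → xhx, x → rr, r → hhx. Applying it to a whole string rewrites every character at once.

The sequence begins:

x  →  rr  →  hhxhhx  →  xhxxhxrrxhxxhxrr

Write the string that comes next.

φ(xhxxhxrrxhxxhxrr) expands symbol-by-symbol to rr xhx rr rr xhx rr hhx hhx rr xhx rr rr xhx rr hhx hhx; joining the 16 pieces gives the next term.

rrxhxrrrrxhxrrhhxhhxrrxhxrrrrxhxrrhhxhhx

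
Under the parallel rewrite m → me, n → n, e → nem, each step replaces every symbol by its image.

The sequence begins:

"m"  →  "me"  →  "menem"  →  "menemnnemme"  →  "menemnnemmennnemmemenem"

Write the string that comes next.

menemnnemmennnemmemenemnnnnemmemenemmenemnnemme

Applying the rule to each of the 23 symbols of menemnnemmennnemmemenem gives the pieces me nem n nem me n n nem me me nem n n n nem me me nem me nem n nem me, which concatenate to the answer.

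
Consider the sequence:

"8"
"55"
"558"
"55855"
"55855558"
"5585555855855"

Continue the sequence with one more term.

558555585585555855558

This is a Fibonacci-style word recurrence s(k) = s(k−1)·s(k−2): e.g. 55·8 = 558.
Continuing: 5585555855855 · 55855558 gives term 7.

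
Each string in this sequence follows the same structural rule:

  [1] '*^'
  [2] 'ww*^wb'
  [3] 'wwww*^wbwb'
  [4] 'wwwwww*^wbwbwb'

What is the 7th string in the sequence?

wwwwwwwwwwww*^wbwbwbwbwbwb

Each term wraps the previous one in ww on the left and wb on the right.
From wwwwww*^wbwbwb, 3 further steps: wwwwww*^wbwbwb → wwwwwwww*^wbwbwbwb → wwwwwwwwww*^wbwbwbwbwb → (answer).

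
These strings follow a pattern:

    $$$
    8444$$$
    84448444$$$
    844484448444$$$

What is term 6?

Every step adds 8444 at the front: s(k+1) = 8444·s(k).
From 844484448444$$$, 2 further steps: 844484448444$$$ → 8444844484448444$$$ → (answer).

84448444844484448444$$$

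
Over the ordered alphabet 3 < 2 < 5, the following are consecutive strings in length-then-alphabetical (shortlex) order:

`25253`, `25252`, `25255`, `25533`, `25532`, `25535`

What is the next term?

25523

Treat 25535 as a base-3 numeral over the given alphabet and add one, carrying through any trailing 5's.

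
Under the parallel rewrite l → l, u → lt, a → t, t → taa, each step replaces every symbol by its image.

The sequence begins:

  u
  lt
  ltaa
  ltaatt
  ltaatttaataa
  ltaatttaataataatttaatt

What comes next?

ltaatttaataataatttaatttaatttaataataatttaataa

Applying the rule to each of the 22 symbols of ltaatttaataataatttaatt gives the pieces l taa t t taa taa taa t t taa t t taa t t taa taa taa t t taa taa, which concatenate to the answer.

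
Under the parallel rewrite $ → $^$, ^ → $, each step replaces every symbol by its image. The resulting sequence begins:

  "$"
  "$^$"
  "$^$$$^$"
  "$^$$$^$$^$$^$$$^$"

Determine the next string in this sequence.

$^$$$^$$^$$^$$$^$$^$$$^$$^$$$^$$^$$^$$$^$

φ($^$$$^$$^$$^$$$^$) expands symbol-by-symbol to $^$ $ $^$ $^$ $^$ $ $^$ $^$ $ $^$ $^$ $ $^$ $^$ $^$ $ $^$; joining the 17 pieces gives the next term.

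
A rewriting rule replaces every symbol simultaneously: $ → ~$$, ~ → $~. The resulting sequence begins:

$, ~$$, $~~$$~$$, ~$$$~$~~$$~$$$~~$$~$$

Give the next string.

$~~$$~$$~$$$~~$$$~$~~$$~$$$~~$$~$$~$$$~$~~$$~$$$~~$$~$$

φ(~$$$~$~~$$~$$$~~$$~$$) expands symbol-by-symbol to $~ ~$$ ~$$ ~$$ $~ ~$$ $~ $~ ~$$ ~$$ $~ ~$$ ~$$ ~$$ $~ $~ ~$$ ~$$ $~ ~$$ ~$$; joining the 21 pieces gives the next term.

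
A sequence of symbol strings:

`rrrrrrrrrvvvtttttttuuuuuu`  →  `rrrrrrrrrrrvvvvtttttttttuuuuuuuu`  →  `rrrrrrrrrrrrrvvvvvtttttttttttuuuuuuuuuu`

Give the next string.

rrrrrrrrrrrrrrrvvvvvvtttttttttttttuuuuuuuuuuuu

Each string has the form r^{2n+3} v^{n} t^{2n+1} u^{2n}, where the shown terms are n = 3, 4, 5.
For the next term, n = 6, so the run lengths are 15, 6, 13, 12.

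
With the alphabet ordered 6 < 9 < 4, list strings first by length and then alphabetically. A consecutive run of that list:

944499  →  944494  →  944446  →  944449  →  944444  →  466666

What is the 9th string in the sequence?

Advancing 3 positions from 466666 through 466666 → 466669 → 466664 reaches term 9.

466696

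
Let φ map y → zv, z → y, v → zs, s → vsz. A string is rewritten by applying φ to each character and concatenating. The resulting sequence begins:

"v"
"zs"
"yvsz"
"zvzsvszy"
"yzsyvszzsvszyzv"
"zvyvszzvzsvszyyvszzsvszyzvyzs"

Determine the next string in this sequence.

yzszvzsvszyyzsyvszzsvszyzvzvzsvszyyvszzsvszyzvyzszvyvsz

Applying the rule to each of the 29 symbols of zvyvszzvzsvszyyvszzsvszyzvyzs gives the pieces y zs zv zs vsz y y zs y vsz zs vsz y zv zv zs vsz y y vsz zs vsz y zv y zs zv y vsz, which concatenate to the answer.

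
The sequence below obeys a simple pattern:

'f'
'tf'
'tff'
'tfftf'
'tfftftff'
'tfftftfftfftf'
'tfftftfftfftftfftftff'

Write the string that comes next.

Each term (from the third on) is the previous term followed by the one before it: term 3 = tf·f = tff.
So term 8 is tfftftfftfftftfftftff·tfftftfftfftf.

tfftftfftfftftfftftfftfftftfftfftf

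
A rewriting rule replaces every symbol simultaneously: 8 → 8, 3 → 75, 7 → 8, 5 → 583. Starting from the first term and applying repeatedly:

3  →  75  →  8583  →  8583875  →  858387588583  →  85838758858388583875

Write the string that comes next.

858387588583885838758858387588583

φ(85838758858388583875) expands symbol-by-symbol to 8 583 8 75 8 8 583 8 8 583 8 75 8 8 583 8 75 8 8 583; joining the 20 pieces gives the next term.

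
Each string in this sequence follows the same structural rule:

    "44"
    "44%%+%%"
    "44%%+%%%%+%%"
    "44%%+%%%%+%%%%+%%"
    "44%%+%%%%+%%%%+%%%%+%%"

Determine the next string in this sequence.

Each term is the previous one with %%+%% appended.
So the next term is 44%%+%%%%+%%%%+%%%%+%%·%%+%%.

44%%+%%%%+%%%%+%%%%+%%%%+%%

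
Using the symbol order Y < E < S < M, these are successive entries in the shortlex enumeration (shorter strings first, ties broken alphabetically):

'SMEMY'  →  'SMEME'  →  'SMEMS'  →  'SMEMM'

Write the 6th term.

SMSYE

Continuing the enumeration 2 steps past SMEMM: SMEMM → SMSYY → (answer).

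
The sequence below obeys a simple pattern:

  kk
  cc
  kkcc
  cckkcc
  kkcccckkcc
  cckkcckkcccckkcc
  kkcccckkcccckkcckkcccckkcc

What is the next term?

cckkcckkcccckkcckkcccckkcccckkcckkcccckkcc

Each term (from the third on) is the two preceding terms concatenated in order: term 3 = kk·cc = kkcc.
The next term joins cckkcckkcccckkcc and kkcccckkcccckkcckkcccckkcc.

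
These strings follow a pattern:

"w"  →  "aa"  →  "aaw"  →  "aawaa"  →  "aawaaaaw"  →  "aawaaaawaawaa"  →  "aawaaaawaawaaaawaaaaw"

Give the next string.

This is a Fibonacci-style word recurrence s(k) = s(k−1)·s(k−2): e.g. aa·w = aaw.
Continuing: aawaaaawaawaaaawaaaaw · aawaaaawaawaa gives term 8.

aawaaaawaawaaaawaaaawaawaaaawaawaa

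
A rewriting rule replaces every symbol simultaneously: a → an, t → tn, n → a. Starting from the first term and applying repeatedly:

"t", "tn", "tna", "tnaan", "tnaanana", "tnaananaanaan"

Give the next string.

Replace each of the 13 characters of tnaananaanaan in place — tn a an an a an a an an a an an a — and concatenate.

tnaananaanaananaanana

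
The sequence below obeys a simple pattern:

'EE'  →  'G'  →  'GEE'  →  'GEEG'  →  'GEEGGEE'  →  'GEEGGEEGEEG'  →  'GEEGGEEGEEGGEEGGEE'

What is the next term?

GEEGGEEGEEGGEEGGEEGEEGGEEGEEG

This is a Fibonacci-style word recurrence s(k) = s(k−1)·s(k−2): e.g. G·EE = GEE.
So term 8 is GEEGGEEGEEGGEEGGEE·GEEGGEEGEEG.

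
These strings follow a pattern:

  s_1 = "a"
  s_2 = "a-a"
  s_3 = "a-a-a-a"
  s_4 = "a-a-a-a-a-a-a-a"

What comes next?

Every step duplicates the string with '-' between the halves.
Doubling a-a-a-a-a-a-a-a with '-' between the halves:

a-a-a-a-a-a-a-a-a-a-a-a-a-a-a-a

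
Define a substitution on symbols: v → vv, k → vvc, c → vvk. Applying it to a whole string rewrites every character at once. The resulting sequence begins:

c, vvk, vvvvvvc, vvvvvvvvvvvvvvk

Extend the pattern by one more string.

Rewriting the 15 symbols of vvvvvvvvvvvvvvk one by one yields vv vv vv vv vv vv vv vv vv vv vv vv vv vv vvc; concatenated:

vvvvvvvvvvvvvvvvvvvvvvvvvvvvvvc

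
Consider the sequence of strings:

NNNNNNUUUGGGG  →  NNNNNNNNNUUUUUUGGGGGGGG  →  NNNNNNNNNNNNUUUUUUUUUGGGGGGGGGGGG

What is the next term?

Term n consists of 3n+3 N's, followed by 3n U's, followed by 4n G's (n = 1, 2, …).
Setting n = 4 gives 15, 12, 16 characters in each block.

NNNNNNNNNNNNNNNUUUUUUUUUUUUGGGGGGGGGGGGGGGG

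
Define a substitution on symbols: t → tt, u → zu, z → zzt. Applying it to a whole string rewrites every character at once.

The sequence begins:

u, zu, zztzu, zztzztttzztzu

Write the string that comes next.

Applying the rule to each of the 13 symbols of zztzztttzztzu gives the pieces zzt zzt tt zzt zzt tt tt tt zzt zzt tt zzt zu, which concatenate to the answer.

zztzztttzztzztttttttzztzztttzztzu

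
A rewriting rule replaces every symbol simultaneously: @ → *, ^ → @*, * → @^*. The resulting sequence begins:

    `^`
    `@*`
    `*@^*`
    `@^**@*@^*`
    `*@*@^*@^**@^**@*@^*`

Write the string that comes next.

@^**@^**@*@^**@*@^*@^**@*@^*@^**@^**@*@^*

φ(*@*@^*@^**@^**@*@^*) expands symbol-by-symbol to @^* * @^* * @* @^* * @* @^* @^* * @* @^* @^* * @^* * @* @^*; joining the 19 pieces gives the next term.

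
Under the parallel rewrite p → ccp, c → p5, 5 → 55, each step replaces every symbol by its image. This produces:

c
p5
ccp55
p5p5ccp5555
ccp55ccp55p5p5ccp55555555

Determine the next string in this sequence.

Applying the rule to each of the 25 symbols of ccp55ccp55p5p5ccp55555555 gives the pieces p5 p5 ccp 55 55 p5 p5 ccp 55 55 ccp 55 ccp 55 p5 p5 ccp 55 55 55 55 55 55 55 55, which concatenate to the answer.

p5p5ccp5555p5p5ccp5555ccp55ccp55p5p5ccp5555555555555555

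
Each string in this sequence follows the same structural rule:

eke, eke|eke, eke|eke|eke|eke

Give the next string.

eke|eke|eke|eke|eke|eke|eke|eke

Every step duplicates the string with '|' between the halves.
So the next term is two copies of eke|eke|eke|eke with '|' between the halves.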